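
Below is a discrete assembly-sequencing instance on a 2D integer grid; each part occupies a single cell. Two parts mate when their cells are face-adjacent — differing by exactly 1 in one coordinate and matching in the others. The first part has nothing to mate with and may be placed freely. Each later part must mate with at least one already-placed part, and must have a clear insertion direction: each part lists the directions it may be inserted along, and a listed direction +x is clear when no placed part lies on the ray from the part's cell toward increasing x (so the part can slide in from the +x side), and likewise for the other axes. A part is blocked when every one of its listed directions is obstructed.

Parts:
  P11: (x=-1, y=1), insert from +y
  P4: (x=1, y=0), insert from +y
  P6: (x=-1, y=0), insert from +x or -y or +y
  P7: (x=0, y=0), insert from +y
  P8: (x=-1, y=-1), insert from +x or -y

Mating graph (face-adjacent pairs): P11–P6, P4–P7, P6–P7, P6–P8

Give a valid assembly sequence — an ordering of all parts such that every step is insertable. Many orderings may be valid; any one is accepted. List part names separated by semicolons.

1. P7@(0, 0) [+y clear] — {P7}
2. P6@(-1, 0) [-y clear] — {P6, P7}
3. P11@(-1, 1) [+y clear] — {P11, P6, P7}
4. P4@(1, 0) [+y clear] — {P11, P4, P6, P7}
5. P8@(-1, -1) [+x clear] — {P11, P4, P6, P7, P8}

P7; P6; P11; P4; P8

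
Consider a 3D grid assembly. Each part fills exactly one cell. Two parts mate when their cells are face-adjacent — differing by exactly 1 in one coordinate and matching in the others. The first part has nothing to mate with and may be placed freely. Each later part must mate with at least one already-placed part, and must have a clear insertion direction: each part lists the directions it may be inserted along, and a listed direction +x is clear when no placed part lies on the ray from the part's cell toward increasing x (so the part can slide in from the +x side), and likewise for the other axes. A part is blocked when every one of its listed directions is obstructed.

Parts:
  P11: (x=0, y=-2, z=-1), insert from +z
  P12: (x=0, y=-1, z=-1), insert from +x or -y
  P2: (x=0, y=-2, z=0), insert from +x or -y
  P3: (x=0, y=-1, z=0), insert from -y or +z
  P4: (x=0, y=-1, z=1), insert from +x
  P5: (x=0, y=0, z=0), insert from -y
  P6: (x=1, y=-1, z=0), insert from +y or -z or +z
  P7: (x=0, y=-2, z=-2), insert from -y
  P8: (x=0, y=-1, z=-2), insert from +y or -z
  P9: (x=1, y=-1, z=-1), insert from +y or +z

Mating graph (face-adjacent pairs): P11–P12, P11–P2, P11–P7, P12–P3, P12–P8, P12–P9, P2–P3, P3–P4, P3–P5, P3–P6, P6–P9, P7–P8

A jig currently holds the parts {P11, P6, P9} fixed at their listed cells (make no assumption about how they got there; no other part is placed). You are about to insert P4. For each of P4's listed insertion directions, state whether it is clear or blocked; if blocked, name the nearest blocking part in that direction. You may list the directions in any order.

+x: ray from P4(0, -1, 1) has no placed part ⇒ clear

+x: clear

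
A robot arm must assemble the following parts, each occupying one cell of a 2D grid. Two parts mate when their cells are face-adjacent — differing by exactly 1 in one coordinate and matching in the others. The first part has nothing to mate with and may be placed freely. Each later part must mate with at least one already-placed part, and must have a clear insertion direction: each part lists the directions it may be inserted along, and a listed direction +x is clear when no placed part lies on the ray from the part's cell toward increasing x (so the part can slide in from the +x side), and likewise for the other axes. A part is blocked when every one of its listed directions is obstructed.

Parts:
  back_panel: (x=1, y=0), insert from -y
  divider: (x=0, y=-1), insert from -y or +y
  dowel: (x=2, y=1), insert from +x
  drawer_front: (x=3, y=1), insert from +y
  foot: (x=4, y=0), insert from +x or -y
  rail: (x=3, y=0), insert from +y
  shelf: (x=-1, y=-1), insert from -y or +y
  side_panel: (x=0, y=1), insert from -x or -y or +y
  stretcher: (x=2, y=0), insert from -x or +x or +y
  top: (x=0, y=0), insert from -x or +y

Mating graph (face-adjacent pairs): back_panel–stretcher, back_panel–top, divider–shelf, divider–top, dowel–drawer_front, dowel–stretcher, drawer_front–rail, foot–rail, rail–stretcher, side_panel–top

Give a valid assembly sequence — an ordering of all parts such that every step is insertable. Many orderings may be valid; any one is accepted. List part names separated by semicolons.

1. divider@(0, -1) [-y clear] — {divider}
2. top@(0, 0) [-x clear] — {divider, top}
3. side_panel@(0, 1) [-x clear] — {divider, side_panel, top}
4. shelf@(-1, -1) [-y clear] — {divider, shelf, side_panel, top}
5. back_panel@(1, 0) [-y clear] — {back_panel, divider, shelf, side_panel, top}
6. stretcher@(2, 0) [+x clear] — {back_panel, divider, shelf, side_panel, stretcher, top}
7. rail@(3, 0) [+y clear] — {back_panel, divider, rail, shelf, side_panel, stretcher, top}
8. dowel@(2, 1) [+x clear] — {back_panel, divider, dowel, rail, shelf, side_panel, stretcher, top}
9. drawer_front@(3, 1) [+y clear] — {back_panel, divider, dowel, drawer_front, rail, shelf, side_panel, stretcher, top}
10. foot@(4, 0) [+x clear] — {back_panel, divider, dowel, drawer_front, foot, rail, shelf, side_panel, stretcher, top}

divider; top; side_panel; shelf; back_panel; stretcher; rail; dowel; drawer_front; foot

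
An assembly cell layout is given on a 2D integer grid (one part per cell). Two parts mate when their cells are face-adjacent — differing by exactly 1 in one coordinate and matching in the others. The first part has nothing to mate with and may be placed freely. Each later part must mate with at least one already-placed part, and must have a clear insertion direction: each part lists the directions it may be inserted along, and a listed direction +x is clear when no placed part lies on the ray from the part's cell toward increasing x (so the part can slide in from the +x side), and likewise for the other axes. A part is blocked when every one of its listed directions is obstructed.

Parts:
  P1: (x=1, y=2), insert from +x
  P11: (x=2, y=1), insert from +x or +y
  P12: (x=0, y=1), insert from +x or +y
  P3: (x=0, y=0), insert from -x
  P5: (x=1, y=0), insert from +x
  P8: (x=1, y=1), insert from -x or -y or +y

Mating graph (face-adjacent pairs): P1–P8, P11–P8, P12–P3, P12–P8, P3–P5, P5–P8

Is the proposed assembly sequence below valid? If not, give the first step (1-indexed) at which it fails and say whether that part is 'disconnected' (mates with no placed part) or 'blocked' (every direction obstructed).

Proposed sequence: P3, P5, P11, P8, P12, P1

1. P3@(0, 0) [-x clear] — {P3}
2. P5@(1, 0) [+x clear] — {P3, P5}
3. P11@(2, 1) — no placed neighbour ⇒ disconnected

Invalid at step 3 (disconnected)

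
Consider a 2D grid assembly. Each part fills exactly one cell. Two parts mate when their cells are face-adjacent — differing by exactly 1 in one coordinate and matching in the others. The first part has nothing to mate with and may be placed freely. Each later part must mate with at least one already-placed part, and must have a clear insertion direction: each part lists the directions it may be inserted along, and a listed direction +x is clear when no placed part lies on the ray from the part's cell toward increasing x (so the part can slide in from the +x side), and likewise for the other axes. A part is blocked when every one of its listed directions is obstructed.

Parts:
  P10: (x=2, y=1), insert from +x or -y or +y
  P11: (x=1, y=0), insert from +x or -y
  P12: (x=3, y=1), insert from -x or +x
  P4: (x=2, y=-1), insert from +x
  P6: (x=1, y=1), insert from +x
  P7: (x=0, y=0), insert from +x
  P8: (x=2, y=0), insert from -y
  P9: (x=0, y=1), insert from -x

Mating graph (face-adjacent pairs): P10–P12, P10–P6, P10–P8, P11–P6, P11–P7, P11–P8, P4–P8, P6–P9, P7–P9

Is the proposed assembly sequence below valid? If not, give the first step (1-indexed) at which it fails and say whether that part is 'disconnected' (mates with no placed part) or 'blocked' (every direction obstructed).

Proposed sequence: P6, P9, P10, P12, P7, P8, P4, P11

Valid

1. P6@(1, 1) [+x clear] — {P6}
2. P9@(0, 1) [-x clear] — {P6, P9}
3. P10@(2, 1) [+x clear] — {P10, P6, P9}
4. P12@(3, 1) [+x clear] — {P10, P12, P6, P9}
5. P7@(0, 0) [+x clear] — {P10, P12, P6, P7, P9}
6. P8@(2, 0) [-y clear] — {P10, P12, P6, P7, P8, P9}
7. P4@(2, -1) [+x clear] — {P10, P12, P4, P6, P7, P8, P9}
8. P11@(1, 0) [-y clear] — {P10, P11, P12, P4, P6, P7, P8, P9}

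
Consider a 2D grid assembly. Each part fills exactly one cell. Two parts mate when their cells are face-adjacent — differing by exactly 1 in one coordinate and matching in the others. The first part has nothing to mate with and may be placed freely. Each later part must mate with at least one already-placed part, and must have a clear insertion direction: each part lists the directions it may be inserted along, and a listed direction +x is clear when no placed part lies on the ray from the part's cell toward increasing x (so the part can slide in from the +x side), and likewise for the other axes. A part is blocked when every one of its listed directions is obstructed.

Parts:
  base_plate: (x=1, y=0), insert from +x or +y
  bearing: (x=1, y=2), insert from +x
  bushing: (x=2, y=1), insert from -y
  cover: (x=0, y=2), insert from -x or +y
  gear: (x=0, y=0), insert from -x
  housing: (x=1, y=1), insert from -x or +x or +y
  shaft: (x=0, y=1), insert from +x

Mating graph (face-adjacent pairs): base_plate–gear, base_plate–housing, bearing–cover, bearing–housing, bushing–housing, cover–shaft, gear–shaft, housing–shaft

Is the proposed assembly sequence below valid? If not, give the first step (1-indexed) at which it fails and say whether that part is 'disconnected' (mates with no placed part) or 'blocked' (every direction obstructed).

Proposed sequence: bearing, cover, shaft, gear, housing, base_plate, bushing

1. bearing@(1, 2) [+x clear] — {bearing}
2. cover@(0, 2) [-x clear] — {bearing, cover}
3. shaft@(0, 1) [+x clear] — {bearing, cover, shaft}
4. gear@(0, 0) [-x clear] — {bearing, cover, gear, shaft}
5. housing@(1, 1) [+x clear] — {bearing, cover, gear, housing, shaft}
6. base_plate@(1, 0) [+x clear] — {base_plate, bearing, cover, gear, housing, shaft}
7. bushing@(2, 1) [-y clear] — {base_plate, bearing, bushing, cover, gear, housing, shaft}

Valid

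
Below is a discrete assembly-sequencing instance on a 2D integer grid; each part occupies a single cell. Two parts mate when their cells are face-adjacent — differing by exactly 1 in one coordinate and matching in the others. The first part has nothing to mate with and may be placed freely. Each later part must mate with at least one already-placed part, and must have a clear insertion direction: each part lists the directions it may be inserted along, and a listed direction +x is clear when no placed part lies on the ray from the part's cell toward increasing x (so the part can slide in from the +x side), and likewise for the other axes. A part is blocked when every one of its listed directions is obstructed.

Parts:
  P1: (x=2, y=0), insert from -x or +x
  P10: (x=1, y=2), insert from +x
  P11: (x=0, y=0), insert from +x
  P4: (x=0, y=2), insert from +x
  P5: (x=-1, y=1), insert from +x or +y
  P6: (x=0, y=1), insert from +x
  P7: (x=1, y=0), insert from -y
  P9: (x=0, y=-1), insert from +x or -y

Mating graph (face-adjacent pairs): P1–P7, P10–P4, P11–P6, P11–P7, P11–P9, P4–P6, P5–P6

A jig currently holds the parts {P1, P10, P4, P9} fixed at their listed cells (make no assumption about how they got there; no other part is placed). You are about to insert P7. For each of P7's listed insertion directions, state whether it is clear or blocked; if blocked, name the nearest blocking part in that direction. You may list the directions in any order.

-y: ray from P7(1, 0) has no placed part ⇒ clear

-y: clear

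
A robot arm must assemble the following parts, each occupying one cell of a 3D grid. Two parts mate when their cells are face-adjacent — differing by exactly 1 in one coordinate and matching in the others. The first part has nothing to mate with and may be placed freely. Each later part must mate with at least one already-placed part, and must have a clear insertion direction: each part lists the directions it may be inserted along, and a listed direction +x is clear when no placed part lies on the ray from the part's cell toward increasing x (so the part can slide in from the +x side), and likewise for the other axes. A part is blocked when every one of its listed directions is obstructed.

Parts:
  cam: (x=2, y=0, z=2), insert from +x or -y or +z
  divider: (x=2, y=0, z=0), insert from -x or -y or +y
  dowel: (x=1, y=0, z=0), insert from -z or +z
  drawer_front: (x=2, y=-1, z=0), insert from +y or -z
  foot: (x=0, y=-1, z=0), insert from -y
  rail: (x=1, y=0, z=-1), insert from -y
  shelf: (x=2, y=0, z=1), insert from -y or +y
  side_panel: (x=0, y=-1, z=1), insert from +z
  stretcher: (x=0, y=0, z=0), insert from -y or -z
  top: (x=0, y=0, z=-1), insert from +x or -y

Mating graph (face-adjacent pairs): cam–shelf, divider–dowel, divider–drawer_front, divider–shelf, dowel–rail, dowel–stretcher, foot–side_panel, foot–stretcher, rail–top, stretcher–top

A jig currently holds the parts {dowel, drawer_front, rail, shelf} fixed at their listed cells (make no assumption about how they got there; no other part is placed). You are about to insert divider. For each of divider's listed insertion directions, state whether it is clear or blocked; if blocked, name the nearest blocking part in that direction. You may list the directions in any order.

-x: nearest on ray is dowel@(1, 0, 0) ⇒ blocked
-y: nearest on ray is drawer_front@(2, -1, 0) ⇒ blocked
+y: ray from divider(2, 0, 0) has no placed part ⇒ clear

+y: clear; -x: blocked by dowel; -y: blocked by drawer_front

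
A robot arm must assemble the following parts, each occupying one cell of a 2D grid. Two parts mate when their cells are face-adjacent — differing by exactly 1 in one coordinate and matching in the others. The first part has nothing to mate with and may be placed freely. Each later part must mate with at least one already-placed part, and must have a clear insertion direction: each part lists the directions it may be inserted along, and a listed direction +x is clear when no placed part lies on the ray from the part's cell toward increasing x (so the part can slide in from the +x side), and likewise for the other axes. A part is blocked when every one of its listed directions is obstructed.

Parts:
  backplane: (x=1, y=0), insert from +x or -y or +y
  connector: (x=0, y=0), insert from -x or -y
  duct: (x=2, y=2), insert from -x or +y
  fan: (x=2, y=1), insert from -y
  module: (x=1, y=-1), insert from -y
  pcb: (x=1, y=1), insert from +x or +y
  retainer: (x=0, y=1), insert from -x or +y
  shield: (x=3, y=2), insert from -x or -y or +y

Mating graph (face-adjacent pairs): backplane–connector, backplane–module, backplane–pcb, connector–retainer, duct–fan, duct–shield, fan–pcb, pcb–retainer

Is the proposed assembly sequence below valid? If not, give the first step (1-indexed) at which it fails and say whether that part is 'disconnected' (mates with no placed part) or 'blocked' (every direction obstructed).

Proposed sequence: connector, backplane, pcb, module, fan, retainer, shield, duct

1. connector@(0, 0) [-x clear] — {connector}
2. backplane@(1, 0) [+x clear] — {backplane, connector}
3. pcb@(1, 1) [+x clear] — {backplane, connector, pcb}
4. module@(1, -1) [-y clear] — {backplane, connector, module, pcb}
5. fan@(2, 1) [-y clear] — {backplane, connector, fan, module, pcb}
6. retainer@(0, 1) [-x clear] — {backplane, connector, fan, module, pcb, retainer}
7. shield@(3, 2) — no placed neighbour ⇒ disconnected

Invalid at step 7 (disconnected)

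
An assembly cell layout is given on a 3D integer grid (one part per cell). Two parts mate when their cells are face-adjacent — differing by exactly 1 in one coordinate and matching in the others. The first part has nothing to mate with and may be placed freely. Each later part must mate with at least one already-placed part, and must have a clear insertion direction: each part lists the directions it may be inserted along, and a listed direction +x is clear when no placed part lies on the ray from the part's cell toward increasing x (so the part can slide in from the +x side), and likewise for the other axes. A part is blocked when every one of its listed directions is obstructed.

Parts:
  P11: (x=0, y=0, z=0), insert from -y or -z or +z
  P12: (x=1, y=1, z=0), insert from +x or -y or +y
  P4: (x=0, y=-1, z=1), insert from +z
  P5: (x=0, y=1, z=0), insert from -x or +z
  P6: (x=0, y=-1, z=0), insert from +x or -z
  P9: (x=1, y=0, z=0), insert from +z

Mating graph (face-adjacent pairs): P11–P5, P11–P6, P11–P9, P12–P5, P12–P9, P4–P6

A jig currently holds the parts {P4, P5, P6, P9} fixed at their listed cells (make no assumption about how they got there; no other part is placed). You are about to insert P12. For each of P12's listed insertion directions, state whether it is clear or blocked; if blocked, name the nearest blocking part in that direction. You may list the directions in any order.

+x: clear; +y: clear; -y: blocked by P9

+x: ray from P12(1, 1, 0) has no placed part ⇒ clear
-y: nearest on ray is P9@(1, 0, 0) ⇒ blocked
+y: ray from P12(1, 1, 0) has no placed part ⇒ clear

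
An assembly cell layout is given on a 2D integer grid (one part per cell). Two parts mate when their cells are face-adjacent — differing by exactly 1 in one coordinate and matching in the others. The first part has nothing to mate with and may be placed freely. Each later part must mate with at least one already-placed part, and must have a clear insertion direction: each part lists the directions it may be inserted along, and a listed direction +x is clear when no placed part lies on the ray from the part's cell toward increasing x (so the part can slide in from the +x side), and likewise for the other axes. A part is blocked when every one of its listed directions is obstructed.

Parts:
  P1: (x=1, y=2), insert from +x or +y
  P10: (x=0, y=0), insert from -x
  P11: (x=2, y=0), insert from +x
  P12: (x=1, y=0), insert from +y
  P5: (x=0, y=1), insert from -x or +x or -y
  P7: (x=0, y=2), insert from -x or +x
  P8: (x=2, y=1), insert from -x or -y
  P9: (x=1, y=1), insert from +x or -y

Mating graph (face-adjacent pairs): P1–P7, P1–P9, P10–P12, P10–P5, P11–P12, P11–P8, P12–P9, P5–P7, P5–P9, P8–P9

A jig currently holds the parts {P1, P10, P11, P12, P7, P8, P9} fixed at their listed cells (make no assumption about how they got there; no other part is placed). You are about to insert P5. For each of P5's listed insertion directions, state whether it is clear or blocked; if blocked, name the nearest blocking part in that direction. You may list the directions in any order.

-x: ray from P5(0, 1) has no placed part ⇒ clear
+x: nearest on ray is P9@(1, 1) ⇒ blocked
-y: nearest on ray is P10@(0, 0) ⇒ blocked

+x: blocked by P9; -x: clear; -y: blocked by P10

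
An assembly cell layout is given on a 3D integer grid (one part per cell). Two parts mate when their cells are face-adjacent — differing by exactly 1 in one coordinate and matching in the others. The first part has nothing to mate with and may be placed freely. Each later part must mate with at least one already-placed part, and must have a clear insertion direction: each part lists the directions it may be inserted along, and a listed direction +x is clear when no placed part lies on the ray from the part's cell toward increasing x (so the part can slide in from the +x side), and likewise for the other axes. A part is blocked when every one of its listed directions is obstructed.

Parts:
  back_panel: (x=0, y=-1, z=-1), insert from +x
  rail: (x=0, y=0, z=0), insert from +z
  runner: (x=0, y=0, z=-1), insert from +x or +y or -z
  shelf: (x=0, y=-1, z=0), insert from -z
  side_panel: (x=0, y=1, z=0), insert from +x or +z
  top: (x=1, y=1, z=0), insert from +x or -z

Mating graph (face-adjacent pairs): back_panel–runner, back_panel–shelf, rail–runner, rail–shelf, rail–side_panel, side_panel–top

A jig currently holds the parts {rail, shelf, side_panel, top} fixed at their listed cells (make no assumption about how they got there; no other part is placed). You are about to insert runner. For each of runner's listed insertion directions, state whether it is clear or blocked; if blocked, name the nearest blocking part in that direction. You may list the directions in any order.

+x: ray from runner(0, 0, -1) has no placed part ⇒ clear
+y: ray from runner(0, 0, -1) has no placed part ⇒ clear
-z: ray from runner(0, 0, -1) has no placed part ⇒ clear

+x: clear; +y: clear; -z: clear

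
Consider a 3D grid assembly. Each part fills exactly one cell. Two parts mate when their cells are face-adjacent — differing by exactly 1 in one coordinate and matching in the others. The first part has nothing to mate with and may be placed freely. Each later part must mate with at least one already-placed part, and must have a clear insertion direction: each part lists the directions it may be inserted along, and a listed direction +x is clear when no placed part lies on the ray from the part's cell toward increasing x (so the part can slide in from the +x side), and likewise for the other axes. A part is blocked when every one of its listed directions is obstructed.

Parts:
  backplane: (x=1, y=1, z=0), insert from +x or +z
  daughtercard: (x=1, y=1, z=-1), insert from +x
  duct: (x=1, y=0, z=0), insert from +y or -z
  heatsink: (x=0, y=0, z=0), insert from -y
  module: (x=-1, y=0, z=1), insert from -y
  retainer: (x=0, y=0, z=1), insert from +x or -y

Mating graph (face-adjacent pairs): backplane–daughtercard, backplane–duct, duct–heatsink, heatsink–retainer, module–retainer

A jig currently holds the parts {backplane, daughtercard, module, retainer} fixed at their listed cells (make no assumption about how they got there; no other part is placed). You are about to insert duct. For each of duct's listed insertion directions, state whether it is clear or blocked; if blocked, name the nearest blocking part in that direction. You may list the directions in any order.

+y: blocked by backplane; -z: clear

+y: nearest on ray is backplane@(1, 1, 0) ⇒ blocked
-z: ray from duct(1, 0, 0) has no placed part ⇒ clear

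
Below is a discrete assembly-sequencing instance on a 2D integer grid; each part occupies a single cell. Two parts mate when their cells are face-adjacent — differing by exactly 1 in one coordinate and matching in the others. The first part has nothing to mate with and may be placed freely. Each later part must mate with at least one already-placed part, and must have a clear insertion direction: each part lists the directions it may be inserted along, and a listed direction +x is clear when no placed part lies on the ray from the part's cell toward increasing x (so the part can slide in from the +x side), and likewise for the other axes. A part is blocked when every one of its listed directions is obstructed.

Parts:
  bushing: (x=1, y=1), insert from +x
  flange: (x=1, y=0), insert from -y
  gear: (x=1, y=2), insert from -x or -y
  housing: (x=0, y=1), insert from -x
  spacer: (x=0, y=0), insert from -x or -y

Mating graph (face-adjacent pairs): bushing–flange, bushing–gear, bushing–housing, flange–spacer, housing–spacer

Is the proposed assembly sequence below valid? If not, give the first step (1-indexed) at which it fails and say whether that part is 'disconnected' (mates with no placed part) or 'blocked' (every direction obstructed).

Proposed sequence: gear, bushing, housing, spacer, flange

Valid

1. gear@(1, 2) [-x clear] — {gear}
2. bushing@(1, 1) [+x clear] — {bushing, gear}
3. housing@(0, 1) [-x clear] — {bushing, gear, housing}
4. spacer@(0, 0) [-x clear] — {bushing, gear, housing, spacer}
5. flange@(1, 0) [-y clear] — {bushing, flange, gear, housing, spacer}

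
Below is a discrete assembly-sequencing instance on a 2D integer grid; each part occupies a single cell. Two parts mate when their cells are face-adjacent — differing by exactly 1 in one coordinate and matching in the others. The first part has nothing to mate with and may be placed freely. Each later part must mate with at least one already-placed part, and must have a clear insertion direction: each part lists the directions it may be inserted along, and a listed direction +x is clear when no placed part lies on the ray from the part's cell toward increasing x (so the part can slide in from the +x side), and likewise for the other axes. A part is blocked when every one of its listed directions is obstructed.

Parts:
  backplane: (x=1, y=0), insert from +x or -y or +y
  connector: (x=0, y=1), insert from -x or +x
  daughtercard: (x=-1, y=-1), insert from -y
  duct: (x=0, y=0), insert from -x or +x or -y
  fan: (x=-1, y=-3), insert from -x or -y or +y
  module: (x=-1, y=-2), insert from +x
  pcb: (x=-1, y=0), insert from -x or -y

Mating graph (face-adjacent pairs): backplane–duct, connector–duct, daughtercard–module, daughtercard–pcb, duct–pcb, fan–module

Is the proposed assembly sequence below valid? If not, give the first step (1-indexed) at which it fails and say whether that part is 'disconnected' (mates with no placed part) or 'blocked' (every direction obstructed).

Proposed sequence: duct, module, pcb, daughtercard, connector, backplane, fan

1. duct@(0, 0) [-x clear] — {duct}
2. module@(-1, -2) — no placed neighbour ⇒ disconnected

Invalid at step 2 (disconnected)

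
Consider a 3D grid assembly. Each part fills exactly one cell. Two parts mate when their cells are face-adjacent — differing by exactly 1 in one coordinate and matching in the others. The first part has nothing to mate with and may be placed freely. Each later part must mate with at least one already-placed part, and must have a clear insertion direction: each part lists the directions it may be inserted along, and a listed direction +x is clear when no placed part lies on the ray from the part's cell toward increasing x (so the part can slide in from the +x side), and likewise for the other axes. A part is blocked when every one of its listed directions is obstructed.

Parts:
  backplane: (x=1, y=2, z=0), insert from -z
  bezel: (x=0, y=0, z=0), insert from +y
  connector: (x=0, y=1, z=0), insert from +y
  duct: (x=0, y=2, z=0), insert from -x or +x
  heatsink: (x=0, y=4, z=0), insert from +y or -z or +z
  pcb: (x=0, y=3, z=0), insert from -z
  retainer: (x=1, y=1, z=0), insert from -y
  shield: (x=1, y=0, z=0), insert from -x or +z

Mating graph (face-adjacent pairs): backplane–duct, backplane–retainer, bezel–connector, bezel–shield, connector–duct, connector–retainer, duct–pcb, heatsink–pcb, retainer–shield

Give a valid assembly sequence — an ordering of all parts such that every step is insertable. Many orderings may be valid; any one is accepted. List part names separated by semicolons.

backplane; retainer; shield; bezel; connector; duct; pcb; heatsink

1. backplane@(1, 2, 0) [-z clear] — {backplane}
2. retainer@(1, 1, 0) [-y clear] — {backplane, retainer}
3. shield@(1, 0, 0) [-x clear] — {backplane, retainer, shield}
4. bezel@(0, 0, 0) [+y clear] — {backplane, bezel, retainer, shield}
5. connector@(0, 1, 0) [+y clear] — {backplane, bezel, connector, retainer, shield}
6. duct@(0, 2, 0) [-x clear] — {backplane, bezel, connector, duct, retainer, shield}
7. pcb@(0, 3, 0) [-z clear] — {backplane, bezel, connector, duct, pcb, retainer, shield}
8. heatsink@(0, 4, 0) [+y clear] — {backplane, bezel, connector, duct, heatsink, pcb, retainer, shield}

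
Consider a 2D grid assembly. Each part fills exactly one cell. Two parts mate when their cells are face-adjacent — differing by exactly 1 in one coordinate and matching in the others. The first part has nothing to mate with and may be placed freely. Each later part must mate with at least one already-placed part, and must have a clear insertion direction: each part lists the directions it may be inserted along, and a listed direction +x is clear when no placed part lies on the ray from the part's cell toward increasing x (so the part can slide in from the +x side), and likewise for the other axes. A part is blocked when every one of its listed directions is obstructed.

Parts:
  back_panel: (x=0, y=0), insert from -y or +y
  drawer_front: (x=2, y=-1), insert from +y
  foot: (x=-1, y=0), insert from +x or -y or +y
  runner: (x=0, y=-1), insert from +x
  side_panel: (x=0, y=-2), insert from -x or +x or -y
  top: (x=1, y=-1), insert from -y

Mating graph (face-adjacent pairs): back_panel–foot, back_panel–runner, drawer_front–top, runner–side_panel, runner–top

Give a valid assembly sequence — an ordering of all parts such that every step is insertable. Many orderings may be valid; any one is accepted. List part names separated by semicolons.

back_panel; foot; runner; top; drawer_front; side_panel

1. back_panel@(0, 0) [-y clear] — {back_panel}
2. foot@(-1, 0) [-y clear] — {back_panel, foot}
3. runner@(0, -1) [+x clear] — {back_panel, foot, runner}
4. top@(1, -1) [-y clear] — {back_panel, foot, runner, top}
5. drawer_front@(2, -1) [+y clear] — {back_panel, drawer_front, foot, runner, top}
6. side_panel@(0, -2) [-x clear] — {back_panel, drawer_front, foot, runner, side_panel, top}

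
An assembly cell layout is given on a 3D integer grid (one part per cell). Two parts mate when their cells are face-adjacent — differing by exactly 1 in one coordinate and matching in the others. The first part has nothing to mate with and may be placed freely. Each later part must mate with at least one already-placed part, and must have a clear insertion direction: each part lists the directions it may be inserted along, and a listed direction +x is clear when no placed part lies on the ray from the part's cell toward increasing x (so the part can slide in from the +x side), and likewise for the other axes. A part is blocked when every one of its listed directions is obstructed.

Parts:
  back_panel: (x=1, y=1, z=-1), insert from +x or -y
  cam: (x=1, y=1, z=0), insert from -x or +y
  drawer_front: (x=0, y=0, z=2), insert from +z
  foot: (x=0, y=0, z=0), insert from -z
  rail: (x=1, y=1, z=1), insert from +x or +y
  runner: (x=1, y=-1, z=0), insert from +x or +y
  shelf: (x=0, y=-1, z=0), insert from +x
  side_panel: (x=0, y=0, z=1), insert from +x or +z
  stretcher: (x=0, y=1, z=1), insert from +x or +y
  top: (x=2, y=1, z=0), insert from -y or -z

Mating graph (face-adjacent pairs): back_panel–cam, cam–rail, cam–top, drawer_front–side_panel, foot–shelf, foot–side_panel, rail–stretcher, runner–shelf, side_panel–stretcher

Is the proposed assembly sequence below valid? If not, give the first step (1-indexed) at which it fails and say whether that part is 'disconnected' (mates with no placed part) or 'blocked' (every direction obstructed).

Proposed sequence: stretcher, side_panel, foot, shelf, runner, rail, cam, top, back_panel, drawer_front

1. stretcher@(0, 1, 1) [+x clear] — {stretcher}
2. side_panel@(0, 0, 1) [+x clear] — {side_panel, stretcher}
3. foot@(0, 0, 0) [-z clear] — {foot, side_panel, stretcher}
4. shelf@(0, -1, 0) [+x clear] — {foot, shelf, side_panel, stretcher}
5. runner@(1, -1, 0) [+x clear] — {foot, runner, shelf, side_panel, stretcher}
6. rail@(1, 1, 1) [+x clear] — {foot, rail, runner, shelf, side_panel, stretcher}
7. cam@(1, 1, 0) [-x clear] — {cam, foot, rail, runner, shelf, side_panel, stretcher}
8. top@(2, 1, 0) [-y clear] — {cam, foot, rail, runner, shelf, side_panel, stretcher, top}
9. back_panel@(1, 1, -1) [+x clear] — {back_panel, cam, foot, rail, runner, shelf, side_panel, stretcher, top}
10. drawer_front@(0, 0, 2) [+z clear] — {back_panel, cam, drawer_front, foot, rail, runner, shelf, side_panel, stretcher, top}

Valid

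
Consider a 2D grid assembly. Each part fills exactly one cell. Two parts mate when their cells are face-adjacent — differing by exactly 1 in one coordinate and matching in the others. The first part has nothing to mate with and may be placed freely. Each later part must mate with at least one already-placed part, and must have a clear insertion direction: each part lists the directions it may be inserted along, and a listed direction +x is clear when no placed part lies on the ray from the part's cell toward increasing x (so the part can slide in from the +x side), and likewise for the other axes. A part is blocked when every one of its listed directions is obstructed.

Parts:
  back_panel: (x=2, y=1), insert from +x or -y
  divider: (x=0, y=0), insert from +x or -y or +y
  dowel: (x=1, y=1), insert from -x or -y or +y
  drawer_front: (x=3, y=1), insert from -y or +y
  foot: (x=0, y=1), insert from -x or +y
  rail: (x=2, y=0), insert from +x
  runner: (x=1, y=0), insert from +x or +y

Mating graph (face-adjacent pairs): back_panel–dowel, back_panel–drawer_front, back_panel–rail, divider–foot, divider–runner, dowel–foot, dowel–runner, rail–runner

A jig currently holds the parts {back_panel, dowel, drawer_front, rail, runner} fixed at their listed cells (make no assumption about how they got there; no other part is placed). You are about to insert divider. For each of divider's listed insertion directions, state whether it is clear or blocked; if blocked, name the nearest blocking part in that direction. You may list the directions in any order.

+x: blocked by runner; +y: clear; -y: clear

+x: nearest on ray is runner@(1, 0) ⇒ blocked
-y: ray from divider(0, 0) has no placed part ⇒ clear
+y: ray from divider(0, 0) has no placed part ⇒ clear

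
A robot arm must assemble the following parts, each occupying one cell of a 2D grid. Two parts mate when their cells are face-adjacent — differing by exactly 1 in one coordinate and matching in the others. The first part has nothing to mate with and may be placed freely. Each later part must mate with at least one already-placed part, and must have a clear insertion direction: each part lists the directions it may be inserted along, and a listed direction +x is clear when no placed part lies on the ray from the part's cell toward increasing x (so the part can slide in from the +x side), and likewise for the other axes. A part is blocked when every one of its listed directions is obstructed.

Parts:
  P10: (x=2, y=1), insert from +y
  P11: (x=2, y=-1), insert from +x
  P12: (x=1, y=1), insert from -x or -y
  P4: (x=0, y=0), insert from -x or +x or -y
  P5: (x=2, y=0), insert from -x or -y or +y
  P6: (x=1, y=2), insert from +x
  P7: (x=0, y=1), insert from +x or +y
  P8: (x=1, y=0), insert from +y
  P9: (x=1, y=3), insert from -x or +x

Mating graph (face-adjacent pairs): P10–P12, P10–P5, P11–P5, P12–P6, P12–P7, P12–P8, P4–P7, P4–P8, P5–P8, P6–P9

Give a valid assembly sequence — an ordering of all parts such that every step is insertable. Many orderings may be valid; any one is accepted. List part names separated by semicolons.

P8; P5; P12; P7; P4; P6; P10; P11; P9

1. P8@(1, 0) [+y clear] — {P8}
2. P5@(2, 0) [-y clear] — {P5, P8}
3. P12@(1, 1) [-x clear] — {P12, P5, P8}
4. P7@(0, 1) [+y clear] — {P12, P5, P7, P8}
5. P4@(0, 0) [-x clear] — {P12, P4, P5, P7, P8}
6. P6@(1, 2) [+x clear] — {P12, P4, P5, P6, P7, P8}
7. P10@(2, 1) [+y clear] — {P10, P12, P4, P5, P6, P7, P8}
8. P11@(2, -1) [+x clear] — {P10, P11, P12, P4, P5, P6, P7, P8}
9. P9@(1, 3) [-x clear] — {P10, P11, P12, P4, P5, P6, P7, P8, P9}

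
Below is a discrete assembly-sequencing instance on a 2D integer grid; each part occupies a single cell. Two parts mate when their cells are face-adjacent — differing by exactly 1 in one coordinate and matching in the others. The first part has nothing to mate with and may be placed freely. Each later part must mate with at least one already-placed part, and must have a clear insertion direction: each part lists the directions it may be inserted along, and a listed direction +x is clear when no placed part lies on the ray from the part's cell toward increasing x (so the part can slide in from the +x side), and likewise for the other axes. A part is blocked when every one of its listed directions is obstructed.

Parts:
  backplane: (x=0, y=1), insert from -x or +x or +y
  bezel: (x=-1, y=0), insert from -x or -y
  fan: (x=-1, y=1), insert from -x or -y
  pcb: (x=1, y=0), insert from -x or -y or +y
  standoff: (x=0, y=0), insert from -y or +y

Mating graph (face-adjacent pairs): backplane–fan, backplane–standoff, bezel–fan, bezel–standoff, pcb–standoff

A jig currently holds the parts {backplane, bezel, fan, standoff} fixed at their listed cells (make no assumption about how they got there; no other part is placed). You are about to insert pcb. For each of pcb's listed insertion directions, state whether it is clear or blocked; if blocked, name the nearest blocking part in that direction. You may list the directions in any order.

-x: nearest on ray is standoff@(0, 0) ⇒ blocked
-y: ray from pcb(1, 0) has no placed part ⇒ clear
+y: ray from pcb(1, 0) has no placed part ⇒ clear

+y: clear; -x: blocked by standoff; -y: clear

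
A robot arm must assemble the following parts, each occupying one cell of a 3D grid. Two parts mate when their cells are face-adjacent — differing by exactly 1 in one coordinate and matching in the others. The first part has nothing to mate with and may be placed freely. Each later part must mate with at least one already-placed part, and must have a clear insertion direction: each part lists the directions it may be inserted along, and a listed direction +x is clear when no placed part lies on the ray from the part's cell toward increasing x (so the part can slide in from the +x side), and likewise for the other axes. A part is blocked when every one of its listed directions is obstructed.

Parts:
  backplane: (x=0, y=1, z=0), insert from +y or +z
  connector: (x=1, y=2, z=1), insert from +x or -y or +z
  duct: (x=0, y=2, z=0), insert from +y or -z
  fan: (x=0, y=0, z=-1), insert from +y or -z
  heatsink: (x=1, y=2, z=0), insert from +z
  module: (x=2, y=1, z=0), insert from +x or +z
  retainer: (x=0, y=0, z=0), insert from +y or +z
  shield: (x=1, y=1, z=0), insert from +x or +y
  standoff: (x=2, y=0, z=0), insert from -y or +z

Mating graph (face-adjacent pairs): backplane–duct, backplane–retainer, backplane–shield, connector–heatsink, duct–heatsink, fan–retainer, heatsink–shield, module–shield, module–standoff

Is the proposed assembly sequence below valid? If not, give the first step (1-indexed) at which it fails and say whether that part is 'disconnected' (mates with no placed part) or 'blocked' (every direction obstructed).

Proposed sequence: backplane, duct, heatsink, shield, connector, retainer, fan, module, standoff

1. backplane@(0, 1, 0) [+y clear] — {backplane}
2. duct@(0, 2, 0) [+y clear] — {backplane, duct}
3. heatsink@(1, 2, 0) [+z clear] — {backplane, duct, heatsink}
4. shield@(1, 1, 0) [+x clear] — {backplane, duct, heatsink, shield}
5. connector@(1, 2, 1) [+x clear] — {backplane, connector, duct, heatsink, shield}
6. retainer@(0, 0, 0) [+z clear] — {backplane, connector, duct, heatsink, retainer, shield}
7. fan@(0, 0, -1) [+y clear] — {backplane, connector, duct, fan, heatsink, retainer, shield}
8. module@(2, 1, 0) [+x clear] — {backplane, connector, duct, fan, heatsink, module, retainer, shield}
9. standoff@(2, 0, 0) [-y clear] — {backplane, connector, duct, fan, heatsink, module, retainer, shield, standoff}

Valid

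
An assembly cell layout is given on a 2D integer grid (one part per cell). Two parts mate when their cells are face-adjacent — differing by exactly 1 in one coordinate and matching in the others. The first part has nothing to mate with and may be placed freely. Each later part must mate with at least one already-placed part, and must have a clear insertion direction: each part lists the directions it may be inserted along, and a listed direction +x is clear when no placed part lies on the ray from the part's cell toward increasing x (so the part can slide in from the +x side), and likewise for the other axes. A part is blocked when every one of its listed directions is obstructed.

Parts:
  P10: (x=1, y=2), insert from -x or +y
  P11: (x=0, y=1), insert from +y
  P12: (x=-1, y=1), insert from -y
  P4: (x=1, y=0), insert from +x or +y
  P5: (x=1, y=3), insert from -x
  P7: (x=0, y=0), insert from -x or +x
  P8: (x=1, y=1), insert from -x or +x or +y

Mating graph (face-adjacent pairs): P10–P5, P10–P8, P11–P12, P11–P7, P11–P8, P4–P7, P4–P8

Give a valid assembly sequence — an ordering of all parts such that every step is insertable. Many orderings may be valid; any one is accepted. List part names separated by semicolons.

1. P10@(1, 2) [-x clear] — {P10}
2. P5@(1, 3) [-x clear] — {P10, P5}
3. P8@(1, 1) [-x clear] — {P10, P5, P8}
4. P4@(1, 0) [+x clear] — {P10, P4, P5, P8}
5. P11@(0, 1) [+y clear] — {P10, P11, P4, P5, P8}
6. P12@(-1, 1) [-y clear] — {P10, P11, P12, P4, P5, P8}
7. P7@(0, 0) [-x clear] — {P10, P11, P12, P4, P5, P7, P8}

P10; P5; P8; P4; P11; P12; P7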